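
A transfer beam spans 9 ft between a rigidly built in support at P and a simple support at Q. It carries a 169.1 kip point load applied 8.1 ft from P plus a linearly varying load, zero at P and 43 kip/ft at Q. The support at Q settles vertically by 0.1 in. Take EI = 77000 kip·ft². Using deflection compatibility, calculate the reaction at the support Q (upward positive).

R_Q = 247.6 kip

Take the reaction at Q as the redundant and release it; the primary structure is a cantilever fixed at P.
Free-end deflection of the primary structure under the applied loading (downward +):
  point load 169.1 at a = 8.1: Pa²(3L − a)/(6EI) = 34948/EI
  triangular load, peak 43 at the free end: 11w₀L⁴/(120EI) = 25861/EI
  δ_0 = 60809/EI
Tip deflection under a unit load at Q: L³/(3EI) = 243/EI.
With EI = 77000 kip·ft²: δ_0 = 0.78973 ft and δ_{QQ} = 0.003156 ft/kip.
Compatibility — the beam at Q must follow the support down by 0.008333 ft: δ_0 − R_Q·δ_{QQ} = 0.008333, so R_Q = (0.78973 − 0.008333)/0.003156 = 247.6 kip.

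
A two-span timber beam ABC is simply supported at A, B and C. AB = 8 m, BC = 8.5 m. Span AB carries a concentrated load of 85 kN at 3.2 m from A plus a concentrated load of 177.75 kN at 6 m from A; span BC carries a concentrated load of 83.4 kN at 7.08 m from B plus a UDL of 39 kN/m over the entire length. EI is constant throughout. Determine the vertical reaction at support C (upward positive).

R_C = 190.6 kN

Take M_B as the redundant. Released structure: two simple spans AB and BC with a hinge at B.
End slopes at the hinge B, treating each span as simply supported:
  span AB: point load 85 at a = 3.2: Pab(L + a)/(6LEI) = 304.6/EI
  span AB: point load 177.75 at a = 6: Pab(L + a)/(6LEI) = 622.1/EI
  span BC: point load 83.4 at a = 7.08: Pab(L + b)/(6LEI) = 163.1/EI
  span BC: UDL 39: wL³/(24EI) = 998/EI
  relative rotation θ_0 = (926.8 + 1161)/EI = 2088/EI
A unit hogging moment at B produces rotation L₁/(3EI) + L₂/(3EI) = 5.5/EI.
Slope continuity at B: θ_0 = M_B·5.5/EI, so M_B = 2088/5.5 = 379.6 kN·m (hogging).
Span BC, ΣM about C: R_B^{BC}·8.5 = 1527 + 379.6, so R_B^{BC} = 224.3 kN and R_C = 414.9 − 224.3 = 190.6 kN.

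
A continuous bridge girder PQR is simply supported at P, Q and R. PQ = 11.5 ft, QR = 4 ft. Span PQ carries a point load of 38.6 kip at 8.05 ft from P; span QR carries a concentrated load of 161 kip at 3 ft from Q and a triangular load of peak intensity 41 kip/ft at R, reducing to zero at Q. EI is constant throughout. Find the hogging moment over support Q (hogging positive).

Release continuity at Q by inserting a hinge; the redundant is the internal moment M_Q. The primary structure is two simply-supported spans PQ and QR.
End slopes at the hinge Q, treating each span as simply supported:
  span PQ: point load 38.6 at a = 8.05: Pab(L + a)/(6LEI) = 303.7/EI
  span QR: point load 161 at a = 3: Pab(L + b)/(6LEI) = 100.6/EI
  span QR: triangular load, peak 41: 7w₀L³/(360EI) = 51.02/EI
  relative rotation θ_0 = (303.7 + 151.6)/EI = 455.4/EI
A unit hogging moment at Q produces rotation L₁/(3EI) + L₂/(3EI) = 5.167/EI.
Slope continuity at Q: θ_0 = M_Q·5.167/EI, so M_Q = 455.4/5.167 = 88.14 kip·ft (hogging).

M_Q = 88.14 kip·ft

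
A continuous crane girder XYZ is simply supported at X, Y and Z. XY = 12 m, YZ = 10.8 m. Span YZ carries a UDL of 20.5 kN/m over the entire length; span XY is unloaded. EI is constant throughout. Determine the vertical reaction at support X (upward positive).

Insert a hinge at Y; M_Y is the redundant, and each span becomes simply supported.
Rotations at Y on the released spans (each span's end-slope, ×1/EI):
  span YZ: UDL 20.5: wL³/(24EI) = 1076/EI
  relative rotation θ_0 = (0 + 1076)/EI = 1076/EI
A unit hogging moment at Y produces rotation L₁/(3EI) + L₂/(3EI) = 7.6/EI.
Compatibility: M_Y·(L₁+L₂)/(3EI) = θ_0, giving M_Y = 141.6 kN·m (hogging).
Span XY, ΣM about X with M_Y applied at Y: R_Y^{XY}·12 = 0 + 141.6, so R_Y^{XY} = 11.8 kN and R_X = 0 − 11.8 = -11.8 kN.

R_X = -11.8 kN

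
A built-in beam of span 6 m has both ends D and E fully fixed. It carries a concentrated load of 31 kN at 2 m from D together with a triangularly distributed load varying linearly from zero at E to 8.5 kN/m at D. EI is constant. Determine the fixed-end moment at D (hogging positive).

Take the two fixed-end moments M_D, M_E as redundants; the released structure is the simple span DE.
On the primary (simply-supported) span, the end slopes from the loading are:
  at D: point load 31 at a = 2: Pab(L + b)/(6LEI) = 68.89/EI
  at E: point load 31 at a = 2: Pab(L + a)/(6LEI) = 55.11/EI
  at D: triangular load, peak 8.5: w₀L³/(45EI) = 40.8/EI
  at E: triangular load, peak 8.5: 7w₀L³/(360EI) = 35.7/EI
  θ_D0 = 109.7/EI,  θ_E0 = 90.81/EI
Flexibility coefficients: a unit moment at one end gives L/(3EI) there and L/(6EI) at the far end, so f₁₁ = f₂₂ = 2/EI and f₁₂ = f₂₁ = 1/EI.
Compatibility — zero rotation at each built-in end:
  2 M_D + 1 M_E = 109.7
  1 M_D + 2 M_E = 90.81
Solving the pair gives M_D = 42.86 kN·m and M_E = 23.98 kN·m (hogging).

M_D = 42.86 kN·m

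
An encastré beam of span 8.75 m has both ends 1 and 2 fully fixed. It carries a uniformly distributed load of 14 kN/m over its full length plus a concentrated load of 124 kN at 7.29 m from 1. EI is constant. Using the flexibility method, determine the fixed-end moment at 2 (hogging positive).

M_2 = 215 kN·m

Take the two fixed-end moments M_1, M_2 as redundants; the released structure is the simple span 12.
Simple-span end rotations at 1 and 2 under the given loads:
  at 1: UDL 14: wL³/(24EI) = 390.8/EI
  at 2: UDL 14: wL³/(24EI) = 390.8/EI
  at 1: point load 124 at a = 7.29: Pab(L + b)/(6LEI) = 256.7/EI
  at 2: point load 124 at a = 7.29: Pab(L + a)/(6LEI) = 403.2/EI
  θ_10 = 647.5/EI,  θ_20 = 794/EI
Flexibility coefficients: a unit moment at one end gives L/(3EI) there and L/(6EI) at the far end, so f₁₁ = f₂₂ = 2.917/EI and f₁₂ = f₂₁ = 1.458/EI.
Compatibility — zero rotation at each built-in end:
  2.917 M_1 + 1.458 M_2 = 647.5
  1.458 M_1 + 2.917 M_2 = 794
Solving the pair gives M_1 = 114.5 kN·m and M_2 = 215 kN·m (hogging).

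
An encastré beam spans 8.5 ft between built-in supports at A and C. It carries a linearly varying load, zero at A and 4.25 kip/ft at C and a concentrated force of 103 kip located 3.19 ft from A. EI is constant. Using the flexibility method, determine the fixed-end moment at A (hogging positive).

Take the two fixed-end moments M_A, M_C as redundants; the released structure is the simple span AC.
On the primary (simply-supported) span, the end slopes from the loading are:
  at A: triangular load, peak 4.25: 7w₀L³/(360EI) = 50.75/EI
  at C: triangular load, peak 4.25: w₀L³/(45EI) = 58/EI
  at A: point load 103 at a = 3.19: Pab(L + b)/(6LEI) = 472.4/EI
  at C: point load 103 at a = 3.19: Pab(L + a)/(6LEI) = 399.9/EI
  θ_A0 = 523.2/EI,  θ_C0 = 457.9/EI
Flexibility coefficients: a unit moment at one end gives L/(3EI) there and L/(6EI) at the far end, so f₁₁ = f₂₂ = 2.833/EI and f₁₂ = f₂₁ = 1.417/EI.
Compatibility — zero rotation at each built-in end:
  2.833 M_A + 1.417 M_C = 523.2
  1.417 M_A + 2.833 M_C = 457.9
Solving the pair gives M_A = 138.5 kip·ft and M_C = 92.39 kip·ft (hogging).

M_A = 138.5 kip·ft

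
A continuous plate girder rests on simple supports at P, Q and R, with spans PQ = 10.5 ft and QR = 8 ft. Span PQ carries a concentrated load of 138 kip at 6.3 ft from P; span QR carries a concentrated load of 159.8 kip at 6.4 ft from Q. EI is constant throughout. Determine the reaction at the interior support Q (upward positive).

R_Q = 161.2 kip

Take M_Q as the redundant. Released structure: two simple spans PQ and QR with a hinge at Q.
Discontinuity in slope at Q on the released structure — sum the simple-span end rotations:
  span PQ: point load 138 at a = 6.3: Pab(L + a)/(6LEI) = 973.7/EI
  span QR: point load 159.8 at a = 6.4: Pab(L + b)/(6LEI) = 327.3/EI
  relative rotation θ_0 = (973.7 + 327.3)/EI = 1301/EI
A unit hogging moment at Q produces rotation L₁/(3EI) + L₂/(3EI) = 6.167/EI.
Slope continuity at Q: θ_0 = M_Q·6.167/EI, so M_Q = 1301/6.167 = 211 kip·ft (hogging).
Span PQ, ΣM about P with M_Q applied at Q: R_Q^{PQ}·10.5 = 869.4 + 211, so R_Q^{PQ} = 102.9 kip and R_P = 138 − 102.9 = 35.11 kip.
Span QR, ΣM about R: R_Q^{QR}·8 = 255.7 + 211, so R_Q^{QR} = 58.33 kip and R_R = 159.8 − 58.33 = 101.5 kip.
R_Q = 102.9 + 58.33 = 161.2 kip.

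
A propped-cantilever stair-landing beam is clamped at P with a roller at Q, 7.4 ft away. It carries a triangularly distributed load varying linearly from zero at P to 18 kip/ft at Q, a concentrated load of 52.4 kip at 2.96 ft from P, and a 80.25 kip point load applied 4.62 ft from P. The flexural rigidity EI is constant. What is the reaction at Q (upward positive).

R_Q = 84.68 kip

Choose R_Q as the redundant. The primary structure is the cantilever fixed at P.
Free-end deflection of the primary structure under the applied loading (downward +):
  triangular load, peak 18 at the free end: 11w₀L⁴/(120EI) = 4948/EI
  point load 52.4 at a = 2.96: Pa²(3L − a)/(6EI) = 1472/EI
  point load 80.25 at a = 4.62: Pa²(3L − a)/(6EI) = 5019/EI
  δ_0 = 11439/EI
Tip deflection under a unit load at Q: L³/(3EI) = 135.1/EI.
Compatibility at Q: δ_0 − R_Q·δ_{QQ} = 0, so R_Q = 11439/135.1 = 84.68 kip.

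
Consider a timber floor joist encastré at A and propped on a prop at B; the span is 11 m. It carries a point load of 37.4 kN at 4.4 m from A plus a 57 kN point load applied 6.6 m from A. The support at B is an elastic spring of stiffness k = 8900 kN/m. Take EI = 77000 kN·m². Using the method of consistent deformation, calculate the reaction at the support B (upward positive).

Release the roller at B. Primary structure: cantilever fixed at A.
Deflection at B on the released cantilever, summing each load's contribution:
  point load 37.4 at a = 4.4: Pa²(3L − a)/(6EI) = 3451/EI
  point load 57 at a = 6.6: Pa²(3L − a)/(6EI) = 10925/EI
  δ_0 = 14376/EI
Tip deflection under a unit load at B: L³/(3EI) = 443.7/EI.
With EI = 77000 kN·m²: δ_0 = 0.1867 m and δ_{BB} = 0.005762 m/kN.
Compatibility — the spring shortens by R_B/k under the reaction it provides: δ_0 − R_B·δ_{BB} = R_B/k. With 1/k = 0.000112 m/kN, R_B = δ_0 / (δ_{BB} + 1/k) = 0.1867 / (0.005762 + 0.000112) = 31.78 kN.

R_B = 31.78 kN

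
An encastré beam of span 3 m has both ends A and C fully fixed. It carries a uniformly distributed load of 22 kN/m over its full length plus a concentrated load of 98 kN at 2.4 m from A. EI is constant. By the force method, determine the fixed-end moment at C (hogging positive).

M_C = 54.13 kN·m

Release both end moments; the primary structure is a simply-supported span AC with redundants M_A and M_C.
End rotations of the released simple span under the applied load (×1/EI):
  at A: UDL 22: wL³/(24EI) = 24.75/EI
  at C: UDL 22: wL³/(24EI) = 24.75/EI
  at A: point load 98 at a = 2.4: Pab(L + b)/(6LEI) = 28.22/EI
  at C: point load 98 at a = 2.4: Pab(L + a)/(6LEI) = 42.34/EI
  θ_A0 = 52.97/EI,  θ_C0 = 67.09/EI
Flexibility coefficients: a unit moment at one end gives L/(3EI) there and L/(6EI) at the far end, so f₁₁ = f₂₂ = 1/EI and f₁₂ = f₂₁ = 0.5/EI.
Compatibility — zero rotation at each built-in end:
  1 M_A + 0.5 M_C = 52.97
  0.5 M_A + 1 M_C = 67.09
Solving the pair gives M_A = 25.91 kN·m and M_C = 54.13 kN·m (hogging).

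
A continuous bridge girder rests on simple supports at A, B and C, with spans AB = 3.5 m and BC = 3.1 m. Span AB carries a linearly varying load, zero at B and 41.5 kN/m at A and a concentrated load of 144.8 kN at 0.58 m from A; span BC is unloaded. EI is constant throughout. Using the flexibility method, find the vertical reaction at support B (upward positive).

R_B = 70.94 kN

Take M_B as the redundant. Released structure: two simple spans AB and BC with a hinge at B.
Rotations at B on the released spans (each span's end-slope, ×1/EI):
  span AB: triangular load, peak 41.5: 7w₀L³/(360EI) = 34.6/EI
  span AB: point load 144.8 at a = 0.58: Pab(L + a)/(6LEI) = 47.65/EI
  relative rotation θ_0 = (82.24 + 0)/EI = 82.24/EI
A unit hogging moment at B produces rotation L₁/(3EI) + L₂/(3EI) = 2.2/EI.
Slope continuity at B: θ_0 = M_B·2.2/EI, so M_B = 82.24/2.2 = 37.38 kN·m (hogging).
Span AB, ΣM about A with M_B applied at B: R_B^{AB}·3.5 = 168.7 + 37.38, so R_B^{AB} = 58.88 kN and R_A = 217.4 − 58.88 = 158.5 kN.
Span BC, ΣM about C: R_B^{BC}·3.1 = 0 + 37.38, so R_B^{BC} = 12.06 kN and R_C = 0 − 12.06 = -12.06 kN.
R_B = 58.88 + 12.06 = 70.94 kN.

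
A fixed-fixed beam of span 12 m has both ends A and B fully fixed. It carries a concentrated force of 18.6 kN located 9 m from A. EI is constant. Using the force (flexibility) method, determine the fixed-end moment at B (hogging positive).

Take the two fixed-end moments M_A, M_B as redundants; the released structure is the simple span AB.
End rotations of the released simple span under the applied load (×1/EI):
  at A: point load 18.6 at a = 9: Pab(L + b)/(6LEI) = 104.6/EI
  at B: point load 18.6 at a = 9: Pab(L + a)/(6LEI) = 146.5/EI
  θ_A0 = 104.6/EI,  θ_B0 = 146.5/EI
Flexibility coefficients: a unit moment at one end gives L/(3EI) there and L/(6EI) at the far end, so f₁₁ = f₂₂ = 4/EI and f₁₂ = f₂₁ = 2/EI.
Compatibility — zero rotation at each built-in end:
  4 M_A + 2 M_B = 104.6
  2 M_A + 4 M_B = 146.5
Solving the pair gives M_A = 10.46 kN·m and M_B = 31.39 kN·m (hogging).

M_B = 31.39 kN·m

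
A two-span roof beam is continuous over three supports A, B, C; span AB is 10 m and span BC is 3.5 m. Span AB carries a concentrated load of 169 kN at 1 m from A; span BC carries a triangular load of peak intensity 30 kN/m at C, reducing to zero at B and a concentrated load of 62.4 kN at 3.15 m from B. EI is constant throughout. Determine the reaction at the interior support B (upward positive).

Release continuity at B by inserting a hinge; the redundant is the internal moment M_B. The primary structure is two simply-supported spans AB and BC.
Rotations at B on the released spans (each span's end-slope, ×1/EI):
  span AB: point load 169 at a = 1: Pab(L + a)/(6LEI) = 278.9/EI
  span BC: triangular load, peak 30: 7w₀L³/(360EI) = 25.01/EI
  span BC: point load 62.4 at a = 3.15: Pab(L + b)/(6LEI) = 12.61/EI
  relative rotation θ_0 = (278.9 + 37.62)/EI = 316.5/EI
A unit hogging moment at B produces rotation L₁/(3EI) + L₂/(3EI) = 4.5/EI.
Slope continuity at B: θ_0 = M_B·4.5/EI, so M_B = 316.5/4.5 = 70.33 kN·m (hogging).
Span AB, ΣM about A with M_B applied at B: R_B^{AB}·10 = 169 + 70.33, so R_B^{AB} = 23.93 kN and R_A = 169 − 23.93 = 145.1 kN.
Span BC, ΣM about C: R_B^{BC}·3.5 = 83.09 + 70.33, so R_B^{BC} = 43.83 kN and R_C = 114.9 − 43.83 = 71.07 kN.
R_B = 23.93 + 43.83 = 67.77 kN.

R_B = 67.77 kN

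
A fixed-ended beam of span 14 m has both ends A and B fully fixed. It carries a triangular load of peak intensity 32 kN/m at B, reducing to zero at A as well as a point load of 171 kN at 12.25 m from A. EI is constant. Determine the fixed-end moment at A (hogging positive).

Take the two fixed-end moments M_A, M_B as redundants; the released structure is the simple span AB.
Simple-span end rotations at A and B under the given loads:
  at A: triangular load, peak 32: 7w₀L³/(360EI) = 1707/EI
  at B: triangular load, peak 32: w₀L³/(45EI) = 1951/EI
  at A: point load 171 at a = 12.25: Pab(L + b)/(6LEI) = 687.3/EI
  at B: point load 171 at a = 12.25: Pab(L + a)/(6LEI) = 1146/EI
  θ_A0 = 2395/EI,  θ_B0 = 3097/EI
Flexibility coefficients: a unit moment at one end gives L/(3EI) there and L/(6EI) at the far end, so f₁₁ = f₂₂ = 4.667/EI and f₁₂ = f₂₁ = 2.333/EI.
Compatibility — zero rotation at each built-in end:
  4.667 M_A + 2.333 M_B = 2395
  2.333 M_A + 4.667 M_B = 3097
Solving the pair gives M_A = 241.8 kN·m and M_B = 542.7 kN·m (hogging).

M_A = 241.8 kN·m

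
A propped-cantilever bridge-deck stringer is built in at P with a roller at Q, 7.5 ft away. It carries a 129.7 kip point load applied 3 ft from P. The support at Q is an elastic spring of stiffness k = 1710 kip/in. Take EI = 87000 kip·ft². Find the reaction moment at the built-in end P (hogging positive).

M_P = 192.7 kip·ft

Choose R_Q as the redundant. The primary structure is the cantilever fixed at P.
Deflection at Q on the released cantilever, summing each load's contribution:
  point load 129.7 at a = 3: Pa²(3L − a)/(6EI) = 3794/EI
Tip deflection under a unit load at Q: L³/(3EI) = 140.6/EI.
With EI = 87000 kip·ft²: δ_0 = 0.043606 ft and δ_{QQ} = 0.001616 ft/kip.
Compatibility — the spring shortens by R_Q/k under the reaction it provides: δ_0 − R_Q·δ_{QQ} = R_Q/k. With 1/k = 1/(1710×12) ft/kip = 0.000049 ft/kip, R_Q = δ_0 / (δ_{QQ} + 1/k) = 0.043606 / (0.001616 + 0.000049) = 26.19 kip.
Moment equilibrium about P: M_P = Σ(load moments about P) − R_Q·L = 389.1 − 26.19×7.5 = 192.7 kip·ft.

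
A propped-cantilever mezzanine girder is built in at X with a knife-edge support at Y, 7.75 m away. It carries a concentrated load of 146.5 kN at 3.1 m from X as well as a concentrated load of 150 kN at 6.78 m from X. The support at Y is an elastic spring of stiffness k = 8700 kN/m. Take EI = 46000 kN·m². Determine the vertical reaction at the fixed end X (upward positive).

R_X = 149.1 kN

Remove the prop at Y; the released (primary) structure is a cantilever built in at X.
Downward deflection at the released point Y due to the loads:
  point load 146.5 at a = 3.1: Pa²(3L − a)/(6EI) = 4728/EI
  point load 150 at a = 6.78: Pa²(3L − a)/(6EI) = 18927/EI
  δ_0 = 23656/EI
Tip deflection under a unit load at Y: L³/(3EI) = 155.2/EI.
With EI = 46000 kN·m²: δ_0 = 0.51425 m and δ_{YY} = 0.003373 m/kN.
Compatibility — the spring shortens by R_Y/k under the reaction it provides: δ_0 − R_Y·δ_{YY} = R_Y/k. With 1/k = 0.000115 m/kN, R_Y = δ_0 / (δ_{YY} + 1/k) = 0.51425 / (0.003373 + 0.000115) = 147.4 kN.
Vertical equilibrium: R_X = ΣP − R_Y = 296.5 − 147.4 = 149.1 kN.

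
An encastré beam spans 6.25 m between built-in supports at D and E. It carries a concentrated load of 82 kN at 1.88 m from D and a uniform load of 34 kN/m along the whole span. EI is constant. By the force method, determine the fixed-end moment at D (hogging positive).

Take the two fixed-end moments M_D, M_E as redundants; the released structure is the simple span DE.
Simple-span end rotations at D and E under the given loads:
  at D: point load 82 at a = 1.88: Pab(L + b)/(6LEI) = 190.8/EI
  at E: point load 82 at a = 1.88: Pab(L + a)/(6LEI) = 146.1/EI
  at D: UDL 34: wL³/(24EI) = 345.9/EI
  at E: UDL 34: wL³/(24EI) = 345.9/EI
  θ_D0 = 536.7/EI,  θ_E0 = 491.9/EI
Flexibility coefficients: a unit moment at one end gives L/(3EI) there and L/(6EI) at the far end, so f₁₁ = f₂₂ = 2.083/EI and f₁₂ = f₂₁ = 1.042/EI.
Compatibility — zero rotation at each built-in end:
  2.083 M_D + 1.042 M_E = 536.7
  1.042 M_D + 2.083 M_E = 491.9
Solving the pair gives M_D = 186 kN·m and M_E = 143.1 kN·m (hogging).

M_D = 186 kN·m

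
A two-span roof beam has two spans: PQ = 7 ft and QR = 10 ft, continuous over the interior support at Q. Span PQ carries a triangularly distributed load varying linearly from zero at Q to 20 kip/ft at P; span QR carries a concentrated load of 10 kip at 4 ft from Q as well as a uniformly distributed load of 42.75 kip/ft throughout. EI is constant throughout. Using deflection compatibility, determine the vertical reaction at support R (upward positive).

Take M_Q as the redundant. Released structure: two simple spans PQ and QR with a hinge at Q.
End slopes at the hinge Q, treating each span as simply supported:
  span PQ: triangular load, peak 20: 7w₀L³/(360EI) = 133.4/EI
  span QR: point load 10 at a = 4: Pab(L + b)/(6LEI) = 64/EI
  span QR: UDL 42.75: wL³/(24EI) = 1781/EI
  relative rotation θ_0 = (133.4 + 1845)/EI = 1979/EI
A unit hogging moment at Q produces rotation L₁/(3EI) + L₂/(3EI) = 5.667/EI.
Compatibility: M_Q·(L₁+L₂)/(3EI) = θ_0, giving M_Q = 349.2 kip·ft (hogging).
Span QR, ΣM about R: R_Q^{QR}·10 = 2198 + 349.2, so R_Q^{QR} = 254.7 kip and R_R = 437.5 − 254.7 = 182.8 kip.

R_R = 182.8 kip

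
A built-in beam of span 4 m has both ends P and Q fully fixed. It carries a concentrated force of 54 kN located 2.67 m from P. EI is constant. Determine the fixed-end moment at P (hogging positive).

Release both end moments; the primary structure is a simply-supported span PQ with redundants M_P and M_Q.
Simple-span end rotations at P and Q under the given loads:
  at P: point load 54 at a = 2.67: Pab(L + b)/(6LEI) = 42.59/EI
  at Q: point load 54 at a = 2.67: Pab(L + a)/(6LEI) = 53.29/EI
  θ_P0 = 42.59/EI,  θ_Q0 = 53.29/EI
Flexibility coefficients: a unit moment at one end gives L/(3EI) there and L/(6EI) at the far end, so f₁₁ = f₂₂ = 1.333/EI and f₁₂ = f₂₁ = 0.6667/EI.
Compatibility — zero rotation at each built-in end:
  1.333 M_P + 0.6667 M_Q = 42.59
  0.6667 M_P + 1.333 M_Q = 53.29
Solving the pair gives M_P = 15.94 kN·m and M_Q = 32 kN·m (hogging).

M_P = 15.94 kN·m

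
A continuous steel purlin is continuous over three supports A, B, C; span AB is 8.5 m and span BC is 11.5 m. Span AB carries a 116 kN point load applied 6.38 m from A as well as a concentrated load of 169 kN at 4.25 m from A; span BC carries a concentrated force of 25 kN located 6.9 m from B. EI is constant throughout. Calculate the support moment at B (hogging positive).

Release continuity at B by inserting a hinge; the redundant is the internal moment M_B. The primary structure is two simply-supported spans AB and BC.
Discontinuity in slope at B on the released structure — sum the simple-span end rotations:
  span AB: point load 116 at a = 6.38: Pab(L + a)/(6LEI) = 457.8/EI
  span AB: point load 169 at a = 4.25: Pab(L + a)/(6LEI) = 763.1/EI
  span BC: point load 25 at a = 6.9: Pab(L + b)/(6LEI) = 185.2/EI
  relative rotation θ_0 = (1221 + 185.2)/EI = 1406/EI
A unit hogging moment at B produces rotation L₁/(3EI) + L₂/(3EI) = 6.667/EI.
Compatibility: M_B·(L₁+L₂)/(3EI) = θ_0, giving M_B = 210.9 kN·m (hogging).

M_B = 210.9 kN·m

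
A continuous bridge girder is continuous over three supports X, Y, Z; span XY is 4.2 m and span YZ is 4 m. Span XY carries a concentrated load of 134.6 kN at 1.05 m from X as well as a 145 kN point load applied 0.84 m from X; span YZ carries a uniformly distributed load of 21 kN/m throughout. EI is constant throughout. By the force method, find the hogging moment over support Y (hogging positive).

Insert a hinge at Y; M_Y is the redundant, and each span becomes simply supported.
Rotations at Y on the released spans (each span's end-slope, ×1/EI):
  span XY: point load 134.6 at a = 1.05: Pab(L + a)/(6LEI) = 92.75/EI
  span XY: point load 145 at a = 0.84: Pab(L + a)/(6LEI) = 81.85/EI
  span YZ: UDL 21: wL³/(24EI) = 56/EI
  relative rotation θ_0 = (174.6 + 56)/EI = 230.6/EI
A unit hogging moment at Y produces rotation L₁/(3EI) + L₂/(3EI) = 2.733/EI.
Compatibility: M_Y·(L₁+L₂)/(3EI) = θ_0, giving M_Y = 84.36 kN·m (hogging).

M_Y = 84.36 kN·m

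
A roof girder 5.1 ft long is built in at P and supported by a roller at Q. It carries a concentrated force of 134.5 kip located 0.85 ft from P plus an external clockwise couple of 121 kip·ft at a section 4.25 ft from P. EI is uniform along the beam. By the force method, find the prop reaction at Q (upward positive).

Take the reaction at Q as the redundant and release it; the primary structure is a cantilever fixed at P.
Downward deflection at the released point Q due to the loads:
  point load 134.5 at a = 0.85: Pa²(3L − a)/(6EI) = 234/EI
  clockwise couple 121 at a = 4.25: M₀a(2L − a)/(2EI) = 1530/EI
  δ_0 = 1764/EI
Flexibility coefficient — unit upward force at Q: δ_{QQ} = L³/(3EI) = 44.22/EI.
The prop prevents deflection at Q: R_Q = δ_0/δ_{QQ} = 1764/44.22 = 39.89 kip.

R_Q = 39.89 kip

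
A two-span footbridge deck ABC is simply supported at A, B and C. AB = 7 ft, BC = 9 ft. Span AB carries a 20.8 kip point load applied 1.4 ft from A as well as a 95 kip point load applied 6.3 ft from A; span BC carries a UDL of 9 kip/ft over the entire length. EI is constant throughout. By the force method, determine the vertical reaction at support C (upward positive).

R_C = 31.36 kip

Take M_B as the redundant. Released structure: two simple spans AB and BC with a hinge at B.
Discontinuity in slope at B on the released structure — sum the simple-span end rotations:
  span AB: point load 20.8 at a = 1.4: Pab(L + a)/(6LEI) = 32.61/EI
  span AB: point load 95 at a = 6.3: Pab(L + a)/(6LEI) = 132.7/EI
  span BC: UDL 9: wL³/(24EI) = 273.4/EI
  relative rotation θ_0 = (165.3 + 273.4)/EI = 438.7/EI
A unit hogging moment at B produces rotation L₁/(3EI) + L₂/(3EI) = 5.333/EI.
Compatibility: M_B·(L₁+L₂)/(3EI) = θ_0, giving M_B = 82.25 kip·ft (hogging).
Span BC, ΣM about C: R_B^{BC}·9 = 364.5 + 82.25, so R_B^{BC} = 49.64 kip and R_C = 81 − 49.64 = 31.36 kip.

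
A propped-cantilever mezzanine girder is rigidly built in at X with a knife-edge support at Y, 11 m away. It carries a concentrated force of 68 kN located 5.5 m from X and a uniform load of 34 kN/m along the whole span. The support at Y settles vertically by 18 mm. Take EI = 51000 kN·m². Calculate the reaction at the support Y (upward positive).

R_Y = 159.4 kN

Release the roller at Y. Primary structure: cantilever fixed at X.
Primary-structure tip deflection at Y by superposition:
  point load 68 at a = 5.5: Pa²(3L − a)/(6EI) = 9428/EI
  UDL 34: wL⁴/(8EI) = 62224/EI
  δ_0 = 71652/EI
Tip deflection under a unit load at Y: L³/(3EI) = 443.7/EI.
With EI = 51000 kN·m²: δ_0 = 1.4049 m and δ_{YY} = 0.008699 m/kN.
Compatibility — the beam at Y must follow the support down by 0.018 m: δ_0 − R_Y·δ_{YY} = 0.018, so R_Y = (1.4049 − 0.018)/0.008699 = 159.4 kN.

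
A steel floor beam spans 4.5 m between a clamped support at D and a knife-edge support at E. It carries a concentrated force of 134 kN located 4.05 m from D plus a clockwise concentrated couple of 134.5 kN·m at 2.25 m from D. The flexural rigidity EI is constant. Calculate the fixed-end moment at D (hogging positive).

Release the roller at E. Primary structure: cantilever fixed at D.
Downward deflection at the released point E due to the loads:
  point load 134 at a = 4.05: Pa²(3L − a)/(6EI) = 3462/EI
  clockwise couple 134.5 at a = 2.25: M₀a(2L − a)/(2EI) = 1021/EI
  δ_0 = 4483/EI
Flexibility coefficient — unit upward force at E: δ_{EE} = L³/(3EI) = 30.38/EI.
Compatibility at E: δ_0 − R_E·δ_{EE} = 0, so R_E = 4483/30.38 = 147.6 kN.
Moment equilibrium about D: M_D = Σ(load moments about D) − R_E·L = 677.2 − 147.6×4.5 = 13.04 kN·m.

M_D = 13.04 kN·m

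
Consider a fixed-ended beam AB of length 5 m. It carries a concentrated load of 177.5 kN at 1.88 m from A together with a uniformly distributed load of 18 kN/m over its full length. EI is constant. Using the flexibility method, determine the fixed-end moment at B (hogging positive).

Release both end moments; the primary structure is a simply-supported span AB with redundants M_A and M_B.
End rotations of the released simple span under the applied load (×1/EI):
  at A: point load 177.5 at a = 1.88: Pab(L + b)/(6LEI) = 281.8/EI
  at B: point load 177.5 at a = 1.88: Pab(L + a)/(6LEI) = 238.8/EI
  at A: UDL 18: wL³/(24EI) = 93.75/EI
  at B: UDL 18: wL³/(24EI) = 93.75/EI
  θ_A0 = 375.6/EI,  θ_B0 = 332.5/EI
Flexibility coefficients: a unit moment at one end gives L/(3EI) there and L/(6EI) at the far end, so f₁₁ = f₂₂ = 1.667/EI and f₁₂ = f₂₁ = 0.8333/EI.
Compatibility — zero rotation at each built-in end:
  1.667 M_A + 0.8333 M_B = 375.6
  0.8333 M_A + 1.667 M_B = 332.5
Solving the pair gives M_A = 167.4 kN·m and M_B = 115.8 kN·m (hogging).

M_B = 115.8 kN·m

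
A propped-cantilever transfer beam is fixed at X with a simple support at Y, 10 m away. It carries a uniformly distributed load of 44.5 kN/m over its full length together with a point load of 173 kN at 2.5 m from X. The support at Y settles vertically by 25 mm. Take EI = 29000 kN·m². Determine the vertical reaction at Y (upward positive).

Take the reaction at Y as the redundant and release it; the primary structure is a cantilever fixed at X.
Deflection at Y on the released cantilever, summing each load's contribution:
  UDL 44.5: wL⁴/(8EI) = 55625/EI
  point load 173 at a = 2.5: Pa²(3L − a)/(6EI) = 4956/EI
  δ_0 = 60581/EI
Flexibility coefficient — unit upward force at Y: δ_{YY} = L³/(3EI) = 333.3/EI.
With EI = 29000 kN·m²: δ_0 = 2.089 m and δ_{YY} = 0.011494 m/kN.
Compatibility — the beam at Y must follow the support down by 0.025 m: δ_0 − R_Y·δ_{YY} = 0.025, so R_Y = (2.089 − 0.025)/0.011494 = 179.6 kN.

R_Y = 179.6 kN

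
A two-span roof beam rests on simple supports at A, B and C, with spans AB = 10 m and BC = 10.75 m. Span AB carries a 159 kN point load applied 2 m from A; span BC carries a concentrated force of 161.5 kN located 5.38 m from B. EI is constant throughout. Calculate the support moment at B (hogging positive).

M_B = 242.2 kN·m

Take M_B as the redundant. Released structure: two simple spans AB and BC with a hinge at B.
Rotations at B on the released spans (each span's end-slope, ×1/EI):
  span AB: point load 159 at a = 2: Pab(L + a)/(6LEI) = 508.8/EI
  span BC: point load 161.5 at a = 5.38: Pab(L + b)/(6LEI) = 1166/EI
  relative rotation θ_0 = (508.8 + 1166)/EI = 1675/EI
A unit hogging moment at B produces rotation L₁/(3EI) + L₂/(3EI) = 6.917/EI.
Slope continuity at B: θ_0 = M_B·6.917/EI, so M_B = 1675/6.917 = 242.2 kN·m (hogging).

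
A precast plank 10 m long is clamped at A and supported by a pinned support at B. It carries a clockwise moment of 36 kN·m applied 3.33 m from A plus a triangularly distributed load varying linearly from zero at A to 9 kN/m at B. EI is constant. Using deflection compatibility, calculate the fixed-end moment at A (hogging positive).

Take the reaction at B as the redundant and release it; the primary structure is a cantilever fixed at A.
Deflection at B on the released cantilever, summing each load's contribution:
  clockwise couple 36 at a = 3.33: M₀a(2L − a)/(2EI) = 999.2/EI
  triangular load, peak 9 at the free end: 11w₀L⁴/(120EI) = 8250/EI
  δ_0 = 9249/EI
Flexibility coefficient — unit upward force at B: δ_{BB} = L³/(3EI) = 333.3/EI.
Compatibility at B: δ_0 − R_B·δ_{BB} = 0, so R_B = 9249/333.3 = 27.75 kN.
Moment equilibrium about A: M_A = Σ(load moments about A) − R_B·L = 336 − 27.75×10 = 58.52 kN·m.

M_A = 58.52 kN·m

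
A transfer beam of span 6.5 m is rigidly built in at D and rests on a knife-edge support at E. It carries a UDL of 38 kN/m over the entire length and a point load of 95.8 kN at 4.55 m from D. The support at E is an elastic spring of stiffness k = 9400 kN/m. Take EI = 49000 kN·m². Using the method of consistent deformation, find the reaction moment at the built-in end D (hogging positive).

M_D = 337 kN·m

Remove the prop at E; the released (primary) structure is a cantilever built in at D.
Primary-structure tip deflection at E by superposition:
  UDL 38: wL⁴/(8EI) = 8479/EI
  point load 95.8 at a = 4.55: Pa²(3L − a)/(6EI) = 4942/EI
  δ_0 = 13421/EI
Tip deflection under a unit load at E: L³/(3EI) = 91.54/EI.
With EI = 49000 kN·m²: δ_0 = 0.27389 m and δ_{EE} = 0.001868 m/kN.
Compatibility — the spring shortens by R_E/k under the reaction it provides: δ_0 − R_E·δ_{EE} = R_E/k. With 1/k = 0.000106 m/kN, R_E = δ_0 / (δ_{EE} + 1/k) = 0.27389 / (0.001868 + 0.000106) = 138.7 kN.
Moment equilibrium about D: M_D = Σ(load moments about D) − R_E·L = 1239 − 138.7×6.5 = 337 kN·m.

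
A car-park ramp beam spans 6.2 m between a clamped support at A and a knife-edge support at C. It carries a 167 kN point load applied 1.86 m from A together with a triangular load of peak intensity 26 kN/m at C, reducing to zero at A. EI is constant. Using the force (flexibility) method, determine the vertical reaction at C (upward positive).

R_C = 64.62 kN

Release the roller at C. Primary structure: cantilever fixed at A.
Deflection at C on the released cantilever, summing each load's contribution:
  point load 167 at a = 1.86: Pa²(3L − a)/(6EI) = 1612/EI
  triangular load, peak 26 at the free end: 11w₀L⁴/(120EI) = 3522/EI
  δ_0 = 5134/EI
Flexibility coefficient — unit upward force at C: δ_{CC} = L³/(3EI) = 79.44/EI.
Compatibility at C: δ_0 − R_C·δ_{CC} = 0, so R_C = 5134/79.44 = 64.62 kN.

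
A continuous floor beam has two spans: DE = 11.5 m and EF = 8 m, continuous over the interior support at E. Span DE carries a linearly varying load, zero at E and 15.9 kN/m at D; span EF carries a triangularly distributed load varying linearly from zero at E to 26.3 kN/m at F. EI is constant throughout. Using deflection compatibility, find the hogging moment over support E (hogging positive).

Take M_E as the redundant. Released structure: two simple spans DE and EF with a hinge at E.
Rotations at E on the released spans (each span's end-slope, ×1/EI):
  span DE: triangular load, peak 15.9: 7w₀L³/(360EI) = 470.2/EI
  span EF: triangular load, peak 26.3: 7w₀L³/(360EI) = 261.8/EI
  relative rotation θ_0 = (470.2 + 261.8)/EI = 732/EI
A unit hogging moment at E produces rotation L₁/(3EI) + L₂/(3EI) = 6.5/EI.
Compatibility: M_E·(L₁+L₂)/(3EI) = θ_0, giving M_E = 112.6 kN·m (hogging).

M_E = 112.6 kN·m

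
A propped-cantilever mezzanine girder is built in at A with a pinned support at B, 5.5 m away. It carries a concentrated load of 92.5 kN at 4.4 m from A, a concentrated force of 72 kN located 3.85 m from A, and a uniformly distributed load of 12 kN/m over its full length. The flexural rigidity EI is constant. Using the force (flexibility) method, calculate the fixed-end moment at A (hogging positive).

M_A = 148.3 kN·m

Release the roller at B. Primary structure: cantilever fixed at A.
Primary-structure tip deflection at B by superposition:
  point load 92.5 at a = 4.4: Pa²(3L − a)/(6EI) = 3611/EI
  point load 72 at a = 3.85: Pa²(3L − a)/(6EI) = 2250/EI
  UDL 12: wL⁴/(8EI) = 1373/EI
  δ_0 = 7234/EI
Tip deflection under a unit load at B: L³/(3EI) = 55.46/EI.
Compatibility at B: δ_0 − R_B·δ_{BB} = 0, so R_B = 7234/55.46 = 130.4 kN.
Moment equilibrium about A: M_A = Σ(load moments about A) − R_B·L = 865.7 − 130.4×5.5 = 148.3 kN·m.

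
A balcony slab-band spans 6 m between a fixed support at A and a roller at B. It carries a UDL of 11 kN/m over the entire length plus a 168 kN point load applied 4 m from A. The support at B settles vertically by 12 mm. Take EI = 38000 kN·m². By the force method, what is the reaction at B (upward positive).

R_B = 105.5 kN

Release the roller at B. Primary structure: cantilever fixed at A.
Deflection at B on the released cantilever, summing each load's contribution:
  UDL 11: wL⁴/(8EI) = 1782/EI
  point load 168 at a = 4: Pa²(3L − a)/(6EI) = 6272/EI
  δ_0 = 8054/EI
Tip deflection under a unit load at B: L³/(3EI) = 72/EI.
With EI = 38000 kN·m²: δ_0 = 0.21195 m and δ_{BB} = 0.001895 m/kN.
Compatibility — the beam at B must follow the support down by 0.012 m: δ_0 − R_B·δ_{BB} = 0.012, so R_B = (0.21195 − 0.012)/0.001895 = 105.5 kN.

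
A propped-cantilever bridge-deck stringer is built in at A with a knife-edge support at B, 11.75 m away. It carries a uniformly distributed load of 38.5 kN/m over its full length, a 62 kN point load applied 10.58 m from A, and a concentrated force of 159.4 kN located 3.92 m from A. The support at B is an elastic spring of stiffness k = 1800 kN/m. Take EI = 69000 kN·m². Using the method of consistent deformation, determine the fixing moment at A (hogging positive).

M_A = 1239 kN·m

Remove the prop at B; the released (primary) structure is a cantilever built in at A.
Free-end deflection of the primary structure under the applied loading (downward +):
  UDL 38.5: wL⁴/(8EI) = 91732/EI
  point load 62 at a = 10.58: Pa²(3L − a)/(6EI) = 28535/EI
  point load 159.4 at a = 3.92: Pa²(3L − a)/(6EI) = 12790/EI
  δ_0 = 133057/EI
Flexibility coefficient — unit upward force at B: δ_{BB} = L³/(3EI) = 540.7/EI.
With EI = 69000 kN·m²: δ_0 = 1.9284 m and δ_{BB} = 0.007837 m/kN.
Compatibility — the spring shortens by R_B/k under the reaction it provides: δ_0 − R_B·δ_{BB} = R_B/k. With 1/k = 0.000556 m/kN, R_B = δ_0 / (δ_{BB} + 1/k) = 1.9284 / (0.007837 + 0.000556) = 229.8 kN.
Moment equilibrium about A: M_A = Σ(load moments about A) − R_B·L = 3939 − 229.8×11.75 = 1239 kN·m.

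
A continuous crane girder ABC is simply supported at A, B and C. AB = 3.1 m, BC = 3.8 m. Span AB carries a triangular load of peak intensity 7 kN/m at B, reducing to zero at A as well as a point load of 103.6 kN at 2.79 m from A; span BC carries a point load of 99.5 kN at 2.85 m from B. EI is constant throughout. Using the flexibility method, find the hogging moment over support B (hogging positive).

Release continuity at B by inserting a hinge; the redundant is the internal moment M_B. The primary structure is two simply-supported spans AB and BC.
Rotations at B on the released spans (each span's end-slope, ×1/EI):
  span AB: triangular load, peak 7: w₀L³/(45EI) = 4.634/EI
  span AB: point load 103.6 at a = 2.79: Pab(L + a)/(6LEI) = 28.37/EI
  span BC: point load 99.5 at a = 2.85: Pab(L + b)/(6LEI) = 56.12/EI
  relative rotation θ_0 = (33.01 + 56.12)/EI = 89.13/EI
A unit hogging moment at B produces rotation L₁/(3EI) + L₂/(3EI) = 2.3/EI.
Slope continuity at B: θ_0 = M_B·2.3/EI, so M_B = 89.13/2.3 = 38.75 kN·m (hogging).

M_B = 38.75 kN·m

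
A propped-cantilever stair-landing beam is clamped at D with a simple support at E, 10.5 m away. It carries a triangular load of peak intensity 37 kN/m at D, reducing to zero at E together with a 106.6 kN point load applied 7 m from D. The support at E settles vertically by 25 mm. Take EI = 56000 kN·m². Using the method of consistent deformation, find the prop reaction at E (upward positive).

R_E = 90.5 kN

Take the reaction at E as the redundant and release it; the primary structure is a cantilever fixed at D.
Free-end deflection of the primary structure under the applied loading (downward +):
  triangular load, peak 37 at the fixed end: w₀L⁴/(30EI) = 14991/EI
  point load 106.6 at a = 7: Pa²(3L − a)/(6EI) = 21329/EI
  δ_0 = 36320/EI
Flexibility coefficient — unit upward force at E: δ_{EE} = L³/(3EI) = 385.9/EI.
With EI = 56000 kN·m²: δ_0 = 0.64857 m and δ_{EE} = 0.006891 m/kN.
Compatibility — the beam at E must follow the support down by 0.025 m: δ_0 − R_E·δ_{EE} = 0.025, so R_E = (0.64857 − 0.025)/0.006891 = 90.5 kN.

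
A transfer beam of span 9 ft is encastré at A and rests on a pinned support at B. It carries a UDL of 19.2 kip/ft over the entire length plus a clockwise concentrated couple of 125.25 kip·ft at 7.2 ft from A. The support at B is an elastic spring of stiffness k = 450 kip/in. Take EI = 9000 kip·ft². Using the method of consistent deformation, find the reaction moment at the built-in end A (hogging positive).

Release the roller at B. Primary structure: cantilever fixed at A.
Deflection at B on the released cantilever, summing each load's contribution:
  UDL 19.2: wL⁴/(8EI) = 15746/EI
  clockwise couple 125.25 at a = 7.2: M₀a(2L − a)/(2EI) = 4870/EI
  δ_0 = 20616/EI
Tip deflection under a unit load at B: L³/(3EI) = 243/EI.
With EI = 9000 kip·ft²: δ_0 = 2.2907 ft and δ_{BB} = 0.027 ft/kip.
Compatibility — the spring shortens by R_B/k under the reaction it provides: δ_0 − R_B·δ_{BB} = R_B/k. With 1/k = 1/(450×12) ft/kip = 0.000185 ft/kip, R_B = δ_0 / (δ_{BB} + 1/k) = 2.2907 / (0.027 + 0.000185) = 84.26 kip.
Moment equilibrium about A: M_A = Σ(load moments about A) − R_B·L = 902.9 − 84.26×9 = 144.5 kip·ft.

M_A = 144.5 kip·ft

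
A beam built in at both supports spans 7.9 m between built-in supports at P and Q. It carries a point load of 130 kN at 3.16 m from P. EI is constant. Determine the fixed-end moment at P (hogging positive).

Take the two fixed-end moments M_P, M_Q as redundants; the released structure is the simple span PQ.
On the primary (simply-supported) span, the end slopes from the loading are:
  at P: point load 130 at a = 3.16: Pab(L + b)/(6LEI) = 519.3/EI
  at Q: point load 130 at a = 3.16: Pab(L + a)/(6LEI) = 454.3/EI
  θ_P0 = 519.3/EI,  θ_Q0 = 454.3/EI
Flexibility coefficients: a unit moment at one end gives L/(3EI) there and L/(6EI) at the far end, so f₁₁ = f₂₂ = 2.633/EI and f₁₂ = f₂₁ = 1.317/EI.
Compatibility — zero rotation at each built-in end:
  2.633 M_P + 1.317 M_Q = 519.3
  1.317 M_P + 2.633 M_Q = 454.3
Solving the pair gives M_P = 147.9 kN·m and M_Q = 98.59 kN·m (hogging).

M_P = 147.9 kN·m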